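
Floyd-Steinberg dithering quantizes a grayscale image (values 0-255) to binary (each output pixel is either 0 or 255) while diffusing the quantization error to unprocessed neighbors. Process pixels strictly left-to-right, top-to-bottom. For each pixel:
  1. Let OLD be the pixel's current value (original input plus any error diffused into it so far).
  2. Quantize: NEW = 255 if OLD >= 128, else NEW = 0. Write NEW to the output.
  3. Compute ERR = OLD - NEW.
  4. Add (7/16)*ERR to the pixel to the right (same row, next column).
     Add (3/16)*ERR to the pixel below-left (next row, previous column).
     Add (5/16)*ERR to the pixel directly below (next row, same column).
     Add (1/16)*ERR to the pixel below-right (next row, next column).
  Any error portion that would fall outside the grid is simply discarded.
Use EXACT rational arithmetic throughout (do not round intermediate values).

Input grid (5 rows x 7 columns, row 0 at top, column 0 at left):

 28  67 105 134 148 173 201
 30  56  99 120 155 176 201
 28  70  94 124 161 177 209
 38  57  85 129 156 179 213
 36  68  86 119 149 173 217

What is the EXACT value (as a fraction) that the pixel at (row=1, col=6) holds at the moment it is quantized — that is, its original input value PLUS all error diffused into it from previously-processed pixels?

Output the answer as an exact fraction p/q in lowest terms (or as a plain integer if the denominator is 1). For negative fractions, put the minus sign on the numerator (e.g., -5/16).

Answer: 62946158557/536870912

Derivation:
(0,0): OLD=28 → NEW=0, ERR=28
(0,1): OLD=317/4 → NEW=0, ERR=317/4
(0,2): OLD=8939/64 → NEW=255, ERR=-7381/64
(0,3): OLD=85549/1024 → NEW=0, ERR=85549/1024
(0,4): OLD=3023675/16384 → NEW=255, ERR=-1154245/16384
(0,5): OLD=37271197/262144 → NEW=255, ERR=-29575523/262144
(0,6): OLD=636026443/4194304 → NEW=255, ERR=-433521077/4194304
(1,0): OLD=3431/64 → NEW=0, ERR=3431/64
(1,1): OLD=43185/512 → NEW=0, ERR=43185/512
(1,2): OLD=1973925/16384 → NEW=0, ERR=1973925/16384
(1,3): OLD=11691601/65536 → NEW=255, ERR=-5020079/65536
(1,4): OLD=350389283/4194304 → NEW=0, ERR=350389283/4194304
(1,5): OLD=5150896627/33554432 → NEW=255, ERR=-3405483533/33554432
(1,6): OLD=62946158557/536870912 → NEW=0, ERR=62946158557/536870912
Target (1,6): original=201, with diffused error = 62946158557/536870912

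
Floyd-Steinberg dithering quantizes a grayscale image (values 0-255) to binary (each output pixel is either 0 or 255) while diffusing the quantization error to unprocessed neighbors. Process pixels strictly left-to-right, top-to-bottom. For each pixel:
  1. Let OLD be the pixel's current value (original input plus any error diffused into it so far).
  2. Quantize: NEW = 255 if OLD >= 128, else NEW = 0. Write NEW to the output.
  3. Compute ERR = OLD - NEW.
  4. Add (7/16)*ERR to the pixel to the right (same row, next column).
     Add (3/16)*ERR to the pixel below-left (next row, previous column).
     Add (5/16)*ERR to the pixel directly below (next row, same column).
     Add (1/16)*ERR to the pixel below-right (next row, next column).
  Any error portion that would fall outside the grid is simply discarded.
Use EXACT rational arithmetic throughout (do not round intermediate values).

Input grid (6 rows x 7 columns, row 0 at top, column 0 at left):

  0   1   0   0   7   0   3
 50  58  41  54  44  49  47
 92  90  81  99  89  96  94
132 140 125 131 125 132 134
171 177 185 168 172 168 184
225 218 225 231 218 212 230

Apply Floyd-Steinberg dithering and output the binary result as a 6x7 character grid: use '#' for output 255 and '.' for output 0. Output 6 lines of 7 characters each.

(0,0): OLD=0 → NEW=0, ERR=0
(0,1): OLD=1 → NEW=0, ERR=1
(0,2): OLD=7/16 → NEW=0, ERR=7/16
(0,3): OLD=49/256 → NEW=0, ERR=49/256
(0,4): OLD=29015/4096 → NEW=0, ERR=29015/4096
(0,5): OLD=203105/65536 → NEW=0, ERR=203105/65536
(0,6): OLD=4567463/1048576 → NEW=0, ERR=4567463/1048576
(1,0): OLD=803/16 → NEW=0, ERR=803/16
(1,1): OLD=10285/128 → NEW=0, ERR=10285/128
(1,2): OLD=312889/4096 → NEW=0, ERR=312889/4096
(1,3): OLD=1455481/16384 → NEW=0, ERR=1455481/16384
(1,4): OLD=89833871/1048576 → NEW=0, ERR=89833871/1048576
(1,5): OLD=744149655/8388608 → NEW=0, ERR=744149655/8388608
(1,6): OLD=11725976761/134217728 → NEW=0, ERR=11725976761/134217728
(2,0): OLD=251391/2048 → NEW=0, ERR=251391/2048
(2,1): OLD=12207549/65536 → NEW=255, ERR=-4504131/65536
(2,2): OLD=101168551/1048576 → NEW=0, ERR=101168551/1048576
(2,3): OLD=1592239679/8388608 → NEW=255, ERR=-546855361/8388608
(2,4): OLD=7344200171/67108864 → NEW=0, ERR=7344200171/67108864
(2,5): OLD=415185870773/2147483648 → NEW=255, ERR=-132422459467/2147483648
(2,6): OLD=3431438642883/34359738368 → NEW=0, ERR=3431438642883/34359738368
(3,0): OLD=165122199/1048576 → NEW=255, ERR=-102264681/1048576
(3,1): OLD=852422419/8388608 → NEW=0, ERR=852422419/8388608
(3,2): OLD=12286910061/67108864 → NEW=255, ERR=-4825850259/67108864
(3,3): OLD=28378100117/268435456 → NEW=0, ERR=28378100117/268435456
(3,4): OLD=6521950579095/34359738368 → NEW=255, ERR=-2239782704745/34359738368
(3,5): OLD=30175019079421/274877906944 → NEW=0, ERR=30175019079421/274877906944
(3,6): OLD=920870836947427/4398046511104 → NEW=255, ERR=-200631023384093/4398046511104
(4,0): OLD=21417911505/134217728 → NEW=255, ERR=-12807609135/134217728
(4,1): OLD=316600154549/2147483648 → NEW=255, ERR=-231008175691/2147483648
(4,2): OLD=4866652868875/34359738368 → NEW=255, ERR=-3895080414965/34359738368
(4,3): OLD=37032607228233/274877906944 → NEW=255, ERR=-33061259042487/274877906944
(4,4): OLD=277514055090375/2199023255552 → NEW=0, ERR=277514055090375/2199023255552
(4,5): OLD=17232562063106843/70368744177664 → NEW=255, ERR=-711467702197477/70368744177664
(4,6): OLD=193859631957264813/1125899906842624 → NEW=255, ERR=-93244844287604307/1125899906842624
(5,0): OLD=6013307874927/34359738368 → NEW=255, ERR=-2748425408913/34359738368
(5,1): OLD=33581573163229/274877906944 → NEW=0, ERR=33581573163229/274877906944
(5,2): OLD=470037718463247/2199023255552 → NEW=255, ERR=-90713211702513/2199023255552
(5,3): OLD=3376702063808243/17592186044416 → NEW=255, ERR=-1109305377517837/17592186044416
(5,4): OLD=248189792514183493/1125899906842624 → NEW=255, ERR=-38914683730685627/1125899906842624
(5,5): OLD=1676042472531521069/9007199254740992 → NEW=255, ERR=-620793337427431891/9007199254740992
(5,6): OLD=24980078258069377987/144115188075855872 → NEW=255, ERR=-11769294701273869373/144115188075855872
Row 0: .......
Row 1: .......
Row 2: .#.#.#.
Row 3: #.#.#.#
Row 4: ####.##
Row 5: #.#####

Answer: .......
.......
.#.#.#.
#.#.#.#
####.##
#.#####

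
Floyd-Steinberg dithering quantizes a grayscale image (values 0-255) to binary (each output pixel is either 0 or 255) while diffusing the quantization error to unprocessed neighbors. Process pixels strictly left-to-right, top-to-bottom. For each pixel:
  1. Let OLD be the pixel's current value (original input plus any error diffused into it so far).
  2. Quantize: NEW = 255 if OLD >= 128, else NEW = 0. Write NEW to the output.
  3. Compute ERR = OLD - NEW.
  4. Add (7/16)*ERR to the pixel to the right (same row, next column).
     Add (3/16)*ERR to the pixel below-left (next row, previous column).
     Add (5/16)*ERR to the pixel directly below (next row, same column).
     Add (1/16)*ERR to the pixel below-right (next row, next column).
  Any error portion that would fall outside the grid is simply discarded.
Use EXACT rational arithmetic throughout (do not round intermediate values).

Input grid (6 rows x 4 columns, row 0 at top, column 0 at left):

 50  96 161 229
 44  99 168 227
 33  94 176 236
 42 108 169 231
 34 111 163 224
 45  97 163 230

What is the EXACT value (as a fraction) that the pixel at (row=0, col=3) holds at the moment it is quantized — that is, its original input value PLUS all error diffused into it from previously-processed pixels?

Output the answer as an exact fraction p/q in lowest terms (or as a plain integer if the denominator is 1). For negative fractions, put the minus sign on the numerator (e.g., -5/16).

(0,0): OLD=50 → NEW=0, ERR=50
(0,1): OLD=943/8 → NEW=0, ERR=943/8
(0,2): OLD=27209/128 → NEW=255, ERR=-5431/128
(0,3): OLD=430975/2048 → NEW=255, ERR=-91265/2048
Target (0,3): original=229, with diffused error = 430975/2048

Answer: 430975/2048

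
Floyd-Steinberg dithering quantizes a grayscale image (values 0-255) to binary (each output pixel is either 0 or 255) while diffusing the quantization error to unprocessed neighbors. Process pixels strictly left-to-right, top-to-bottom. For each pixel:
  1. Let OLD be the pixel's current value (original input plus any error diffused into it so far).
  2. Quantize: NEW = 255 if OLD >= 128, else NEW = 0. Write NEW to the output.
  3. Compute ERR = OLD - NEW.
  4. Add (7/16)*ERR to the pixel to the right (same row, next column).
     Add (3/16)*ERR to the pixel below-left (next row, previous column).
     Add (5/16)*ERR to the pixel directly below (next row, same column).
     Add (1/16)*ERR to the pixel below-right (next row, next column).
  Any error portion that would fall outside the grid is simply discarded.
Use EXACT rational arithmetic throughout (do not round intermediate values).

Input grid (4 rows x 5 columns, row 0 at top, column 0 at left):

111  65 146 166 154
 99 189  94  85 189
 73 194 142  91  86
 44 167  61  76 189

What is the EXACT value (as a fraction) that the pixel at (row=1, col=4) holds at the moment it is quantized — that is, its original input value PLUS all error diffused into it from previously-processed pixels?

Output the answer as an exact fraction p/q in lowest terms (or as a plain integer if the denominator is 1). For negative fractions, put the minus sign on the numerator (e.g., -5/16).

Answer: 1038883463/4194304

Derivation:
(0,0): OLD=111 → NEW=0, ERR=111
(0,1): OLD=1817/16 → NEW=0, ERR=1817/16
(0,2): OLD=50095/256 → NEW=255, ERR=-15185/256
(0,3): OLD=573641/4096 → NEW=255, ERR=-470839/4096
(0,4): OLD=6796671/65536 → NEW=0, ERR=6796671/65536
(1,0): OLD=39675/256 → NEW=255, ERR=-25605/256
(1,1): OLD=361565/2048 → NEW=255, ERR=-160675/2048
(1,2): OLD=1748769/65536 → NEW=0, ERR=1748769/65536
(1,3): OLD=20051469/262144 → NEW=0, ERR=20051469/262144
(1,4): OLD=1038883463/4194304 → NEW=255, ERR=-30664057/4194304
Target (1,4): original=189, with diffused error = 1038883463/4194304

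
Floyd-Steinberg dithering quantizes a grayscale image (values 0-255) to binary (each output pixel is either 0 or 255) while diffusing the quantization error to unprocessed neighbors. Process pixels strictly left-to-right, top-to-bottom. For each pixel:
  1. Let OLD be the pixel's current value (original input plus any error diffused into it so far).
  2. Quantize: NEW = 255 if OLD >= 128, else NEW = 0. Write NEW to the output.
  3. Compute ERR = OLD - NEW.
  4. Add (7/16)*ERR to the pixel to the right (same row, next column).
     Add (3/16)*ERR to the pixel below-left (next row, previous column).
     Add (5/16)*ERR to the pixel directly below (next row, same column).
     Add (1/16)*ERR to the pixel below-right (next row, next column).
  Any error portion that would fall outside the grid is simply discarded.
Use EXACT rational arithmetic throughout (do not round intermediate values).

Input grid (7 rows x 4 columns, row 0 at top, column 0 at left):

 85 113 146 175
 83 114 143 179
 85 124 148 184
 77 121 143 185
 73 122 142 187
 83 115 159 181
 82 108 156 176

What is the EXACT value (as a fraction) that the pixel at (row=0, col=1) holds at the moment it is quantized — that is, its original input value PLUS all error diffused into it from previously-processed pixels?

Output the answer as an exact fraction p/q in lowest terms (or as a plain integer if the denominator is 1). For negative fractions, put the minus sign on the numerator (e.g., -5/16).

Answer: 2403/16

Derivation:
(0,0): OLD=85 → NEW=0, ERR=85
(0,1): OLD=2403/16 → NEW=255, ERR=-1677/16
Target (0,1): original=113, with diffused error = 2403/16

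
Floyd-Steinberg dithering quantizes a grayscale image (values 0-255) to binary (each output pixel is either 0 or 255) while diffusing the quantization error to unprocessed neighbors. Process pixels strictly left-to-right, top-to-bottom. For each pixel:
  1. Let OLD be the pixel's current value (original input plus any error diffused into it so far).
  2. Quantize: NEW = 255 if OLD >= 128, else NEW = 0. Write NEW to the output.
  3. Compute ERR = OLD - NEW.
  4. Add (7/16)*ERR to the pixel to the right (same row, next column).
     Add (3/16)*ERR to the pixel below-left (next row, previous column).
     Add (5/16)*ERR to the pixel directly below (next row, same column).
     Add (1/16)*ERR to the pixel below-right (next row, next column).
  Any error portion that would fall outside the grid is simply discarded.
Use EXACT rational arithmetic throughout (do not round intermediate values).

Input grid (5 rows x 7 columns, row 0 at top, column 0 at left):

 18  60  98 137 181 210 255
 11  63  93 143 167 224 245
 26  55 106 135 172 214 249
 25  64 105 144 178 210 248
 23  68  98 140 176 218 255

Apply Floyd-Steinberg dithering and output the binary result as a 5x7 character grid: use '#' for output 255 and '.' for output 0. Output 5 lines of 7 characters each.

Answer: ...####
..#.###
..#.#.#
..#.###
..#.###

Derivation:
(0,0): OLD=18 → NEW=0, ERR=18
(0,1): OLD=543/8 → NEW=0, ERR=543/8
(0,2): OLD=16345/128 → NEW=0, ERR=16345/128
(0,3): OLD=394991/2048 → NEW=255, ERR=-127249/2048
(0,4): OLD=5040265/32768 → NEW=255, ERR=-3315575/32768
(0,5): OLD=86891455/524288 → NEW=255, ERR=-46801985/524288
(0,6): OLD=1811481145/8388608 → NEW=255, ERR=-327613895/8388608
(1,0): OLD=3757/128 → NEW=0, ERR=3757/128
(1,1): OLD=125051/1024 → NEW=0, ERR=125051/1024
(1,2): OLD=5862999/32768 → NEW=255, ERR=-2492841/32768
(1,3): OLD=10395243/131072 → NEW=0, ERR=10395243/131072
(1,4): OLD=1253736641/8388608 → NEW=255, ERR=-885358399/8388608
(1,5): OLD=9145737297/67108864 → NEW=255, ERR=-7967023023/67108864
(1,6): OLD=188202375839/1073741824 → NEW=255, ERR=-85601789281/1073741824
(2,0): OLD=951417/16384 → NEW=0, ERR=951417/16384
(2,1): OLD=55647107/524288 → NEW=0, ERR=55647107/524288
(2,2): OLD=1268063945/8388608 → NEW=255, ERR=-871031095/8388608
(2,3): OLD=6027205441/67108864 → NEW=0, ERR=6027205441/67108864
(2,4): OLD=86440495601/536870912 → NEW=255, ERR=-50461586959/536870912
(2,5): OLD=1962536703195/17179869184 → NEW=0, ERR=1962536703195/17179869184
(2,6): OLD=73294654715053/274877906944 → NEW=255, ERR=3200788444333/274877906944
(3,0): OLD=528883241/8388608 → NEW=0, ERR=528883241/8388608
(3,1): OLD=7308959029/67108864 → NEW=0, ERR=7308959029/67108864
(3,2): OLD=77134403471/536870912 → NEW=255, ERR=-59767679089/536870912
(3,3): OLD=213133573577/2147483648 → NEW=0, ERR=213133573577/2147483648
(3,4): OLD=60220468345385/274877906944 → NEW=255, ERR=-9873397925335/274877906944
(3,5): OLD=497622475460043/2199023255552 → NEW=255, ERR=-63128454705717/2199023255552
(3,6): OLD=8663061330872597/35184372088832 → NEW=255, ERR=-308953551779563/35184372088832
(4,0): OLD=67778268679/1073741824 → NEW=0, ERR=67778268679/1073741824
(4,1): OLD=1936486687899/17179869184 → NEW=0, ERR=1936486687899/17179869184
(4,2): OLD=37916912318837/274877906944 → NEW=255, ERR=-32176953951883/274877906944
(4,3): OLD=233336037755543/2199023255552 → NEW=0, ERR=233336037755543/2199023255552
(4,4): OLD=3729864625067765/17592186044416 → NEW=255, ERR=-756142816258315/17592186044416
(4,5): OLD=104896158451990677/562949953421312 → NEW=255, ERR=-38656079670443883/562949953421312
(4,6): OLD=1985366083718817187/9007199254740992 → NEW=255, ERR=-311469726240135773/9007199254740992
Row 0: ...####
Row 1: ..#.###
Row 2: ..#.#.#
Row 3: ..#.###
Row 4: ..#.###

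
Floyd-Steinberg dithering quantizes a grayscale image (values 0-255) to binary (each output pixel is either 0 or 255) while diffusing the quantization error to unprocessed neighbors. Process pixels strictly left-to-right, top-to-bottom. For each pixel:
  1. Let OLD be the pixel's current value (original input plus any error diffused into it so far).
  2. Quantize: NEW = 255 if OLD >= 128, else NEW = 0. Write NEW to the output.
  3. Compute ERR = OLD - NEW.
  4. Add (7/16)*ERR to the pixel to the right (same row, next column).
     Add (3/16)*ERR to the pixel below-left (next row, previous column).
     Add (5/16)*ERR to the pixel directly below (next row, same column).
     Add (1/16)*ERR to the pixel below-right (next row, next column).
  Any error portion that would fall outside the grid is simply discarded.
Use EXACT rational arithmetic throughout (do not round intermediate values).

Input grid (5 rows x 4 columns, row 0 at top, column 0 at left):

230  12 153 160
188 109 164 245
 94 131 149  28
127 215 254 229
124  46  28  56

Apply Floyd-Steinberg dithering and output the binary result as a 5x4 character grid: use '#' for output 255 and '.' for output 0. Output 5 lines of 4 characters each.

(0,0): OLD=230 → NEW=255, ERR=-25
(0,1): OLD=17/16 → NEW=0, ERR=17/16
(0,2): OLD=39287/256 → NEW=255, ERR=-25993/256
(0,3): OLD=473409/4096 → NEW=0, ERR=473409/4096
(1,0): OLD=46179/256 → NEW=255, ERR=-19101/256
(1,1): OLD=114869/2048 → NEW=0, ERR=114869/2048
(1,2): OLD=11701209/65536 → NEW=255, ERR=-5010471/65536
(1,3): OLD=253046335/1048576 → NEW=255, ERR=-14340545/1048576
(2,0): OLD=2660759/32768 → NEW=0, ERR=2660759/32768
(2,1): OLD=173071853/1048576 → NEW=255, ERR=-94315027/1048576
(2,2): OLD=181819201/2097152 → NEW=0, ERR=181819201/2097152
(2,3): OLD=1908517981/33554432 → NEW=0, ERR=1908517981/33554432
(3,0): OLD=2273482791/16777216 → NEW=255, ERR=-2004707289/16777216
(3,1): OLD=41861439289/268435456 → NEW=255, ERR=-26589601991/268435456
(3,2): OLD=1042818552519/4294967296 → NEW=255, ERR=-52398107961/4294967296
(3,3): OLD=16963790648305/68719476736 → NEW=255, ERR=-559675919375/68719476736
(4,0): OLD=292430555611/4294967296 → NEW=0, ERR=292430555611/4294967296
(4,1): OLD=1205271134993/34359738368 → NEW=0, ERR=1205271134993/34359738368
(4,2): OLD=34982306962929/1099511627776 → NEW=0, ERR=34982306962929/1099511627776
(4,3): OLD=1171850578039783/17592186044416 → NEW=0, ERR=1171850578039783/17592186044416
Row 0: #.#.
Row 1: #.##
Row 2: .#..
Row 3: ####
Row 4: ....

Answer: #.#.
#.##
.#..
####
....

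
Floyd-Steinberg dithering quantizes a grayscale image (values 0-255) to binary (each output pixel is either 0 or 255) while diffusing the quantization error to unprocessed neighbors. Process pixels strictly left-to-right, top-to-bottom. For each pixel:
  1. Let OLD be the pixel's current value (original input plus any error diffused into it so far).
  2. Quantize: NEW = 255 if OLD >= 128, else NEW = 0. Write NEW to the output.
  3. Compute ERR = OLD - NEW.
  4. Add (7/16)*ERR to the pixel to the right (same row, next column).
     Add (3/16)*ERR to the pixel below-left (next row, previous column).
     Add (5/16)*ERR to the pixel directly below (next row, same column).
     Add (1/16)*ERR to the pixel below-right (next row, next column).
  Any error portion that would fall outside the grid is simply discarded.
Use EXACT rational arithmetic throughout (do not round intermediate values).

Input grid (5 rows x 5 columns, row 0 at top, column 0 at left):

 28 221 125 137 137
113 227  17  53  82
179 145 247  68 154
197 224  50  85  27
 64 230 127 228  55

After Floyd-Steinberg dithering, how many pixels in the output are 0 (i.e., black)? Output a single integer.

Answer: 13

Derivation:
(0,0): OLD=28 → NEW=0, ERR=28
(0,1): OLD=933/4 → NEW=255, ERR=-87/4
(0,2): OLD=7391/64 → NEW=0, ERR=7391/64
(0,3): OLD=192025/1024 → NEW=255, ERR=-69095/1024
(0,4): OLD=1760943/16384 → NEW=0, ERR=1760943/16384
(1,0): OLD=7531/64 → NEW=0, ERR=7531/64
(1,1): OLD=151085/512 → NEW=255, ERR=20525/512
(1,2): OLD=927601/16384 → NEW=0, ERR=927601/16384
(1,3): OLD=5508541/65536 → NEW=0, ERR=5508541/65536
(1,4): OLD=155339799/1048576 → NEW=255, ERR=-112047081/1048576
(2,0): OLD=1829183/8192 → NEW=255, ERR=-259777/8192
(2,1): OLD=42368741/262144 → NEW=255, ERR=-24477979/262144
(2,2): OLD=1015466607/4194304 → NEW=255, ERR=-54080913/4194304
(2,3): OLD=4840470365/67108864 → NEW=0, ERR=4840470365/67108864
(2,4): OLD=169025213515/1073741824 → NEW=255, ERR=-104778951605/1073741824
(3,0): OLD=711279631/4194304 → NEW=255, ERR=-358267889/4194304
(3,1): OLD=5135511715/33554432 → NEW=255, ERR=-3420868445/33554432
(3,2): OLD=9723508401/1073741824 → NEW=0, ERR=9723508401/1073741824
(3,3): OLD=198426187513/2147483648 → NEW=0, ERR=198426187513/2147483648
(3,4): OLD=1423801784157/34359738368 → NEW=0, ERR=1423801784157/34359738368
(4,0): OLD=9766417473/536870912 → NEW=0, ERR=9766417473/536870912
(4,1): OLD=3478214751361/17179869184 → NEW=255, ERR=-902651890559/17179869184
(4,2): OLD=32379555476527/274877906944 → NEW=0, ERR=32379555476527/274877906944
(4,3): OLD=1393064713846145/4398046511104 → NEW=255, ERR=271562853514625/4398046511104
(4,4): OLD=7088830878260999/70368744177664 → NEW=0, ERR=7088830878260999/70368744177664
Output grid:
  Row 0: .#.#.  (3 black, running=3)
  Row 1: .#..#  (3 black, running=6)
  Row 2: ###.#  (1 black, running=7)
  Row 3: ##...  (3 black, running=10)
  Row 4: .#.#.  (3 black, running=13)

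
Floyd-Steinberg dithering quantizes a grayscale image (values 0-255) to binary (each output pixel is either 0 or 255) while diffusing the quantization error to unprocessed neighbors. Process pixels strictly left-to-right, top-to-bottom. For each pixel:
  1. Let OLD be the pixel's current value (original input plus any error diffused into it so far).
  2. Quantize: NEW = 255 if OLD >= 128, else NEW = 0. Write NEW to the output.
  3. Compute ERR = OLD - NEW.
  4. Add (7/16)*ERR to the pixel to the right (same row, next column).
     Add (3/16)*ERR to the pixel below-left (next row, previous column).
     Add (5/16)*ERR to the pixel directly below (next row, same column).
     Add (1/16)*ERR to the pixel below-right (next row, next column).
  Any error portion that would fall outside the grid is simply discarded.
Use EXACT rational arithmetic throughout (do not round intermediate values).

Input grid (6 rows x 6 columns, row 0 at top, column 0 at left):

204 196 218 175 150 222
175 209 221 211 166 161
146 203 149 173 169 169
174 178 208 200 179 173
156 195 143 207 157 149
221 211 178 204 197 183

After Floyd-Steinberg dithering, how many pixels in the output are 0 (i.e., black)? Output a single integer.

Answer: 8

Derivation:
(0,0): OLD=204 → NEW=255, ERR=-51
(0,1): OLD=2779/16 → NEW=255, ERR=-1301/16
(0,2): OLD=46701/256 → NEW=255, ERR=-18579/256
(0,3): OLD=586747/4096 → NEW=255, ERR=-457733/4096
(0,4): OLD=6626269/65536 → NEW=0, ERR=6626269/65536
(0,5): OLD=279167755/1048576 → NEW=255, ERR=11780875/1048576
(1,0): OLD=36817/256 → NEW=255, ERR=-28463/256
(1,1): OLD=241975/2048 → NEW=0, ERR=241975/2048
(1,2): OLD=14678531/65536 → NEW=255, ERR=-2033149/65536
(1,3): OLD=46380359/262144 → NEW=255, ERR=-20466361/262144
(1,4): OLD=2660224245/16777216 → NEW=255, ERR=-1617965835/16777216
(1,5): OLD=34531142435/268435456 → NEW=255, ERR=-33919898845/268435456
(2,0): OLD=4371533/32768 → NEW=255, ERR=-3984307/32768
(2,1): OLD=182410655/1048576 → NEW=255, ERR=-84976225/1048576
(2,2): OLD=1620614557/16777216 → NEW=0, ERR=1620614557/16777216
(2,3): OLD=22930008309/134217728 → NEW=255, ERR=-11295512331/134217728
(2,4): OLD=315557783391/4294967296 → NEW=0, ERR=315557783391/4294967296
(2,5): OLD=10694704890761/68719476736 → NEW=255, ERR=-6828761676919/68719476736
(3,0): OLD=2026817789/16777216 → NEW=0, ERR=2026817789/16777216
(3,1): OLD=28996508089/134217728 → NEW=255, ERR=-5229012551/134217728
(3,2): OLD=215067299707/1073741824 → NEW=255, ERR=-58736865413/1073741824
(3,3): OLD=11653531819441/68719476736 → NEW=255, ERR=-5869934748239/68719476736
(3,4): OLD=77349036730641/549755813888 → NEW=255, ERR=-62838695810799/549755813888
(3,5): OLD=849094151363679/8796093022208 → NEW=0, ERR=849094151363679/8796093022208
(4,0): OLD=400393122995/2147483648 → NEW=255, ERR=-147215207245/2147483648
(4,1): OLD=5158333011479/34359738368 → NEW=255, ERR=-3603400272361/34359738368
(4,2): OLD=67699703355925/1099511627776 → NEW=0, ERR=67699703355925/1099511627776
(4,3): OLD=3208706929778761/17592186044416 → NEW=255, ERR=-1277300511547319/17592186044416
(4,4): OLD=28788138045646809/281474976710656 → NEW=0, ERR=28788138045646809/281474976710656
(4,5): OLD=976234962760791119/4503599627370496 → NEW=255, ERR=-172182942218685361/4503599627370496
(5,0): OLD=98908617472565/549755813888 → NEW=255, ERR=-41279115068875/549755813888
(5,1): OLD=2685224524788101/17592186044416 → NEW=255, ERR=-1800782916537979/17592186044416
(5,2): OLD=18618099616557063/140737488355328 → NEW=255, ERR=-17269959914051577/140737488355328
(5,3): OLD=678466382459130813/4503599627370496 → NEW=255, ERR=-469951522520345667/4503599627370496
(5,4): OLD=1545649831733619837/9007199254740992 → NEW=255, ERR=-751185978225333123/9007199254740992
(5,5): OLD=20314168565578136993/144115188075855872 → NEW=255, ERR=-16435204393765110367/144115188075855872
Output grid:
  Row 0: ####.#  (1 black, running=1)
  Row 1: #.####  (1 black, running=2)
  Row 2: ##.#.#  (2 black, running=4)
  Row 3: .####.  (2 black, running=6)
  Row 4: ##.#.#  (2 black, running=8)
  Row 5: ######  (0 black, running=8)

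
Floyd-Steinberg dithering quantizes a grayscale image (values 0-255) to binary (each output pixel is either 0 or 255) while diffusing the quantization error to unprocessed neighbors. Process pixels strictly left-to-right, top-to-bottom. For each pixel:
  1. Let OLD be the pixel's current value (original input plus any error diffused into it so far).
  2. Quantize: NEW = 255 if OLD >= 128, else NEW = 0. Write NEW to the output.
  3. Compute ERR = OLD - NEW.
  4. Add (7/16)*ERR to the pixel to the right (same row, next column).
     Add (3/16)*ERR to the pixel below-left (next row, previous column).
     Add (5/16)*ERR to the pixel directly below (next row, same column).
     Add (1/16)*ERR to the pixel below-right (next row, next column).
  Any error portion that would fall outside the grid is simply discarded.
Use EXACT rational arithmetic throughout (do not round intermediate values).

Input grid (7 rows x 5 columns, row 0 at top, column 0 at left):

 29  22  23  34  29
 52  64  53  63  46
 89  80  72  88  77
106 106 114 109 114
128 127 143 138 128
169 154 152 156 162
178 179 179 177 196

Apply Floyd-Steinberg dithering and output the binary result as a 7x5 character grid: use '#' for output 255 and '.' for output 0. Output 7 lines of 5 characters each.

Answer: .....
...#.
#.#..
.#.#.
#.#.#
#.#.#
#####

Derivation:
(0,0): OLD=29 → NEW=0, ERR=29
(0,1): OLD=555/16 → NEW=0, ERR=555/16
(0,2): OLD=9773/256 → NEW=0, ERR=9773/256
(0,3): OLD=207675/4096 → NEW=0, ERR=207675/4096
(0,4): OLD=3354269/65536 → NEW=0, ERR=3354269/65536
(1,0): OLD=17297/256 → NEW=0, ERR=17297/256
(1,1): OLD=232183/2048 → NEW=0, ERR=232183/2048
(1,2): OLD=8270915/65536 → NEW=0, ERR=8270915/65536
(1,3): OLD=38283847/262144 → NEW=255, ERR=-28562873/262144
(1,4): OLD=73374453/4194304 → NEW=0, ERR=73374453/4194304
(2,0): OLD=4304781/32768 → NEW=255, ERR=-4051059/32768
(2,1): OLD=93561311/1048576 → NEW=0, ERR=93561311/1048576
(2,2): OLD=2300685149/16777216 → NEW=255, ERR=-1977504931/16777216
(2,3): OLD=3637513927/268435456 → NEW=0, ERR=3637513927/268435456
(2,4): OLD=350406522289/4294967296 → NEW=0, ERR=350406522289/4294967296
(3,0): OLD=1410899389/16777216 → NEW=0, ERR=1410899389/16777216
(3,1): OLD=18904350969/134217728 → NEW=255, ERR=-15321169671/134217728
(3,2): OLD=151793739267/4294967296 → NEW=0, ERR=151793739267/4294967296
(3,3): OLD=1173619819723/8589934592 → NEW=255, ERR=-1016813501237/8589934592
(3,4): OLD=12170811855703/137438953472 → NEW=0, ERR=12170811855703/137438953472
(4,0): OLD=285350373491/2147483648 → NEW=255, ERR=-262257956749/2147483648
(4,1): OLD=3420946465011/68719476736 → NEW=0, ERR=3420946465011/68719476736
(4,2): OLD=161072324267165/1099511627776 → NEW=255, ERR=-119303140815715/1099511627776
(4,3): OLD=1272797729416947/17592186044416 → NEW=0, ERR=1272797729416947/17592186044416
(4,4): OLD=50645266661999141/281474976710656 → NEW=255, ERR=-21130852399218139/281474976710656
(5,0): OLD=154119031409337/1099511627776 → NEW=255, ERR=-126256433673543/1099511627776
(5,1): OLD=803445918011755/8796093022208 → NEW=0, ERR=803445918011755/8796093022208
(5,2): OLD=49182343530220739/281474976710656 → NEW=255, ERR=-22593775530996541/281474976710656
(5,3): OLD=138073692564924973/1125899906842624 → NEW=0, ERR=138073692564924973/1125899906842624
(5,4): OLD=3543690413188878047/18014398509481984 → NEW=255, ERR=-1049981206729027873/18014398509481984
(6,0): OLD=22411353334341929/140737488355328 → NEW=255, ERR=-13476706196266711/140737488355328
(6,1): OLD=645918819820048999/4503599627370496 → NEW=255, ERR=-502499085159427481/4503599627370496
(6,2): OLD=9641562314994503133/72057594037927936 → NEW=255, ERR=-8733124164677120547/72057594037927936
(6,3): OLD=168735037766764613311/1152921504606846976 → NEW=255, ERR=-125259945907981365569/1152921504606846976
(6,4): OLD=2544135692124396810745/18446744073709551616 → NEW=255, ERR=-2159784046671538851335/18446744073709551616
Row 0: .....
Row 1: ...#.
Row 2: #.#..
Row 3: .#.#.
Row 4: #.#.#
Row 5: #.#.#
Row 6: #####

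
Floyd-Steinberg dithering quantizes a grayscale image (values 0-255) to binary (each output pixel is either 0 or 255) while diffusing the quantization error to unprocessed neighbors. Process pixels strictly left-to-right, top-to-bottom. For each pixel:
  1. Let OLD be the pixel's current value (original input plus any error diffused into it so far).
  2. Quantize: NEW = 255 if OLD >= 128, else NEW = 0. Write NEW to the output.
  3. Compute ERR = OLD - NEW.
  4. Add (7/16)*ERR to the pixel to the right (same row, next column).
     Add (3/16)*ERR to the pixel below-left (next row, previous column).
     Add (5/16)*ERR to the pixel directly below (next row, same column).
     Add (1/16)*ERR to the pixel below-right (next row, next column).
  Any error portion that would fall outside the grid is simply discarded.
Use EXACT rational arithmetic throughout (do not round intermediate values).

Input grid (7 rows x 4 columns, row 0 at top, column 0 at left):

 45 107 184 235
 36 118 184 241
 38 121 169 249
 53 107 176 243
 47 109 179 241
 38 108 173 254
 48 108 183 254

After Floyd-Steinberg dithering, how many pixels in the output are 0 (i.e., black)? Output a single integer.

(0,0): OLD=45 → NEW=0, ERR=45
(0,1): OLD=2027/16 → NEW=0, ERR=2027/16
(0,2): OLD=61293/256 → NEW=255, ERR=-3987/256
(0,3): OLD=934651/4096 → NEW=255, ERR=-109829/4096
(1,0): OLD=18897/256 → NEW=0, ERR=18897/256
(1,1): OLD=388663/2048 → NEW=255, ERR=-133577/2048
(1,2): OLD=10059011/65536 → NEW=255, ERR=-6652669/65536
(1,3): OLD=196331141/1048576 → NEW=255, ERR=-71055739/1048576
(2,0): OLD=1600333/32768 → NEW=0, ERR=1600333/32768
(2,1): OLD=112789663/1048576 → NEW=0, ERR=112789663/1048576
(2,2): OLD=351388123/2097152 → NEW=255, ERR=-183385637/2097152
(2,3): OLD=6147911311/33554432 → NEW=255, ERR=-2408468849/33554432
(3,0): OLD=1483614717/16777216 → NEW=0, ERR=1483614717/16777216
(3,1): OLD=44549185059/268435456 → NEW=255, ERR=-23901856221/268435456
(3,2): OLD=442305344221/4294967296 → NEW=0, ERR=442305344221/4294967296
(3,3): OLD=17877976408459/68719476736 → NEW=255, ERR=354509840779/68719476736
(4,0): OLD=248847071609/4294967296 → NEW=0, ERR=248847071609/4294967296
(4,1): OLD=4513462684011/34359738368 → NEW=255, ERR=-4248270599829/34359738368
(4,2): OLD=167665874841739/1099511627776 → NEW=255, ERR=-112709590241141/1099511627776
(4,3): OLD=3592340660399165/17592186044416 → NEW=255, ERR=-893666780926915/17592186044416
(5,0): OLD=18099791992617/549755813888 → NEW=0, ERR=18099791992617/549755813888
(5,1): OLD=1199205964329407/17592186044416 → NEW=0, ERR=1199205964329407/17592186044416
(5,2): OLD=1350522831627027/8796093022208 → NEW=255, ERR=-892480889036013/8796093022208
(5,3): OLD=52728224289509611/281474976710656 → NEW=255, ERR=-19047894771707669/281474976710656
(6,0): OLD=20004383493918429/281474976710656 → NEW=0, ERR=20004383493918429/281474976710656
(6,1): OLD=645944849512557787/4503599627370496 → NEW=255, ERR=-502473055466918693/4503599627370496
(6,2): OLD=6777175022566548237/72057594037927936 → NEW=0, ERR=6777175022566548237/72057594037927936
(6,3): OLD=308589778577336134747/1152921504606846976 → NEW=255, ERR=14594794902590155867/1152921504606846976
Output grid:
  Row 0: ..##  (2 black, running=2)
  Row 1: .###  (1 black, running=3)
  Row 2: ..##  (2 black, running=5)
  Row 3: .#.#  (2 black, running=7)
  Row 4: .###  (1 black, running=8)
  Row 5: ..##  (2 black, running=10)
  Row 6: .#.#  (2 black, running=12)

Answer: 12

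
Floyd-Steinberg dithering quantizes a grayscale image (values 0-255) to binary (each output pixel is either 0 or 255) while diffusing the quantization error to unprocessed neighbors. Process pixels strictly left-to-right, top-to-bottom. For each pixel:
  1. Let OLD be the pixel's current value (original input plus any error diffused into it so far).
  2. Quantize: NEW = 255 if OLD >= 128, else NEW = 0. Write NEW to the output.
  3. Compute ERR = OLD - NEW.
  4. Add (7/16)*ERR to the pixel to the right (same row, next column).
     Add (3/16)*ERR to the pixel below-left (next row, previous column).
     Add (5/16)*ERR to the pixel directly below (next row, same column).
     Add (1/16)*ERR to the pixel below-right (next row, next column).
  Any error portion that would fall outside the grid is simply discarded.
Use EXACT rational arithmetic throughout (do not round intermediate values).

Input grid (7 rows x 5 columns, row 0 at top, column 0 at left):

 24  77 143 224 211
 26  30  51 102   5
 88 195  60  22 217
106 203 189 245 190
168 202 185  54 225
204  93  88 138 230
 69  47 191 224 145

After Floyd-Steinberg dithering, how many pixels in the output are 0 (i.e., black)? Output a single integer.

Answer: 17

Derivation:
(0,0): OLD=24 → NEW=0, ERR=24
(0,1): OLD=175/2 → NEW=0, ERR=175/2
(0,2): OLD=5801/32 → NEW=255, ERR=-2359/32
(0,3): OLD=98175/512 → NEW=255, ERR=-32385/512
(0,4): OLD=1501817/8192 → NEW=255, ERR=-587143/8192
(1,0): OLD=1597/32 → NEW=0, ERR=1597/32
(1,1): OLD=17115/256 → NEW=0, ERR=17115/256
(1,2): OLD=416327/8192 → NEW=0, ERR=416327/8192
(1,3): OLD=2831875/32768 → NEW=0, ERR=2831875/32768
(1,4): OLD=8629065/524288 → NEW=0, ERR=8629065/524288
(2,0): OLD=475673/4096 → NEW=0, ERR=475673/4096
(2,1): OLD=36614675/131072 → NEW=255, ERR=3191315/131072
(2,2): OLD=224219865/2097152 → NEW=0, ERR=224219865/2097152
(2,3): OLD=3424065051/33554432 → NEW=0, ERR=3424065051/33554432
(2,4): OLD=146130584061/536870912 → NEW=255, ERR=9228501501/536870912
(3,0): OLD=307979737/2097152 → NEW=255, ERR=-226794023/2097152
(3,1): OLD=3197750453/16777216 → NEW=255, ERR=-1080439627/16777216
(3,2): OLD=115369208583/536870912 → NEW=255, ERR=-21532873977/536870912
(3,3): OLD=289101856403/1073741824 → NEW=255, ERR=15297691283/1073741824
(3,4): OLD=3573114080583/17179869184 → NEW=255, ERR=-807752561337/17179869184
(4,0): OLD=32784076807/268435456 → NEW=0, ERR=32784076807/268435456
(4,1): OLD=1898615630743/8589934592 → NEW=255, ERR=-291817690217/8589934592
(4,2): OLD=21474812144409/137438953472 → NEW=255, ERR=-13572120990951/137438953472
(4,3): OLD=8634454074071/2199023255552 → NEW=0, ERR=8634454074071/2199023255552
(4,4): OLD=7491292930997601/35184372088832 → NEW=255, ERR=-1480721951654559/35184372088832
(5,0): OLD=32407545726757/137438953472 → NEW=255, ERR=-2639387408603/137438953472
(5,1): OLD=69378560020543/1099511627776 → NEW=0, ERR=69378560020543/1099511627776
(5,2): OLD=2932952938355399/35184372088832 → NEW=0, ERR=2932952938355399/35184372088832
(5,3): OLD=22747972909476849/140737488355328 → NEW=255, ERR=-13140086621131791/140737488355328
(5,4): OLD=396871516827333867/2251799813685248 → NEW=255, ERR=-177337435662404373/2251799813685248
(6,0): OLD=1316421020782213/17592186044416 → NEW=0, ERR=1316421020782213/17592186044416
(6,1): OLD=64112287343503355/562949953421312 → NEW=0, ERR=64112287343503355/562949953421312
(6,2): OLD=2281638087405421401/9007199254740992 → NEW=255, ERR=-15197722553531559/9007199254740992
(6,3): OLD=26593377076624950963/144115188075855872 → NEW=255, ERR=-10155995882718296397/144115188075855872
(6,4): OLD=193051837044949194917/2305843009213693952 → NEW=0, ERR=193051837044949194917/2305843009213693952
Output grid:
  Row 0: ..###  (2 black, running=2)
  Row 1: .....  (5 black, running=7)
  Row 2: .#..#  (3 black, running=10)
  Row 3: #####  (0 black, running=10)
  Row 4: .##.#  (2 black, running=12)
  Row 5: #..##  (2 black, running=14)
  Row 6: ..##.  (3 black, running=17)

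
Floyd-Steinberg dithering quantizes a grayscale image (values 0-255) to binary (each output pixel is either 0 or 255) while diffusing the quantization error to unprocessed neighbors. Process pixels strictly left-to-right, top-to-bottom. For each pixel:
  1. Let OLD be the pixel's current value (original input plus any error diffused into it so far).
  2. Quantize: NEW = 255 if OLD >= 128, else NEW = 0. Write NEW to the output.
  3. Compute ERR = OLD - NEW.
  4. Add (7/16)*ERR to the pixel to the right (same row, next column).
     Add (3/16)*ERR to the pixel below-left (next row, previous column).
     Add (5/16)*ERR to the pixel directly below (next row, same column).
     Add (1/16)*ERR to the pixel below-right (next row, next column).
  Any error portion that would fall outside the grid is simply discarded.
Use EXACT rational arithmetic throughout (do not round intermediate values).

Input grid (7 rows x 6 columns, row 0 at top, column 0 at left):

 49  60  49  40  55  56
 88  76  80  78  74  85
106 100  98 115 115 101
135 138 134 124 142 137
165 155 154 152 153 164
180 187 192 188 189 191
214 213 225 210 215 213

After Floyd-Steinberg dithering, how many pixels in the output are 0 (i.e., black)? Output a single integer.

Answer: 20

Derivation:
(0,0): OLD=49 → NEW=0, ERR=49
(0,1): OLD=1303/16 → NEW=0, ERR=1303/16
(0,2): OLD=21665/256 → NEW=0, ERR=21665/256
(0,3): OLD=315495/4096 → NEW=0, ERR=315495/4096
(0,4): OLD=5812945/65536 → NEW=0, ERR=5812945/65536
(0,5): OLD=99410871/1048576 → NEW=0, ERR=99410871/1048576
(1,0): OLD=30357/256 → NEW=0, ERR=30357/256
(1,1): OLD=352787/2048 → NEW=255, ERR=-169453/2048
(1,2): OLD=5883791/65536 → NEW=0, ERR=5883791/65536
(1,3): OLD=42800035/262144 → NEW=255, ERR=-24046685/262144
(1,4): OLD=1412241737/16777216 → NEW=0, ERR=1412241737/16777216
(1,5): OLD=42143689519/268435456 → NEW=255, ERR=-26307351761/268435456
(2,0): OLD=4179329/32768 → NEW=0, ERR=4179329/32768
(2,1): OLD=161678491/1048576 → NEW=255, ERR=-105708389/1048576
(2,2): OLD=999591569/16777216 → NEW=0, ERR=999591569/16777216
(2,3): OLD=17957627465/134217728 → NEW=255, ERR=-16267893175/134217728
(2,4): OLD=275604212827/4294967296 → NEW=0, ERR=275604212827/4294967296
(2,5): OLD=7126842383917/68719476736 → NEW=0, ERR=7126842383917/68719476736
(3,0): OLD=2616491633/16777216 → NEW=255, ERR=-1661698447/16777216
(3,1): OLD=11047061917/134217728 → NEW=0, ERR=11047061917/134217728
(3,2): OLD=171370775847/1073741824 → NEW=255, ERR=-102433389273/1073741824
(3,3): OLD=4132925387765/68719476736 → NEW=0, ERR=4132925387765/68719476736
(3,4): OLD=110080415865429/549755813888 → NEW=255, ERR=-30107316676011/549755813888
(3,5): OLD=1314664561908955/8796093022208 → NEW=255, ERR=-928339158754085/8796093022208
(4,0): OLD=321008049791/2147483648 → NEW=255, ERR=-226600280449/2147483648
(4,1): OLD=3796024700403/34359738368 → NEW=0, ERR=3796024700403/34359738368
(4,2): OLD=207745323780585/1099511627776 → NEW=255, ERR=-72630141302295/1099511627776
(4,3): OLD=2210699629984749/17592186044416 → NEW=0, ERR=2210699629984749/17592186044416
(4,4): OLD=49211392125205181/281474976710656 → NEW=255, ERR=-22564726936012099/281474976710656
(4,5): OLD=416688038797905419/4503599627370496 → NEW=0, ERR=416688038797905419/4503599627370496
(5,0): OLD=92216098165129/549755813888 → NEW=255, ERR=-47971634376311/549755813888
(5,1): OLD=2891590093605145/17592186044416 → NEW=255, ERR=-1594417347720935/17592186044416
(5,2): OLD=22823763163388195/140737488355328 → NEW=255, ERR=-13064296367220445/140737488355328
(5,3): OLD=754345054221923121/4503599627370496 → NEW=255, ERR=-394072850757553359/4503599627370496
(5,4): OLD=1358900048081793809/9007199254740992 → NEW=255, ERR=-937935761877159151/9007199254740992
(5,5): OLD=24405259715375024517/144115188075855872 → NEW=255, ERR=-12344113243968222843/144115188075855872
(6,0): OLD=47776931472707819/281474976710656 → NEW=255, ERR=-23999187588509461/281474976710656
(6,1): OLD=560771764688680719/4503599627370496 → NEW=0, ERR=560771764688680719/4503599627370496
(6,2): OLD=4114421049827514999/18014398509481984 → NEW=255, ERR=-479250570090390921/18014398509481984
(6,3): OLD=41992323479808490747/288230376151711744 → NEW=255, ERR=-31506422438878003973/288230376151711744
(6,4): OLD=521612473077104155355/4611686018427387904 → NEW=0, ERR=521612473077104155355/4611686018427387904
(6,5): OLD=16912632033224245924125/73786976294838206464 → NEW=255, ERR=-1903046921959496724195/73786976294838206464
Output grid:
  Row 0: ......  (6 black, running=6)
  Row 1: .#.#.#  (3 black, running=9)
  Row 2: .#.#..  (4 black, running=13)
  Row 3: #.#.##  (2 black, running=15)
  Row 4: #.#.#.  (3 black, running=18)
  Row 5: ######  (0 black, running=18)
  Row 6: #.##.#  (2 black, running=20)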